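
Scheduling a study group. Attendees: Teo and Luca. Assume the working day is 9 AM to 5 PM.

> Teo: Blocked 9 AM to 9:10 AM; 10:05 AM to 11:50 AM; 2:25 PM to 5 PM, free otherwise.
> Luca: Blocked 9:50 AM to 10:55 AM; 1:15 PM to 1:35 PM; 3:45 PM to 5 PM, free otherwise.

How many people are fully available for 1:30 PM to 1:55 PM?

Teo free: 09:10-10:05, 11:50-14:25 (invert busy blocks within the working day).
Luca free: 09:00-09:50, 10:55-13:15, 13:35-15:45 (invert busy blocks within the working day).
Teo can make the full 13:30-13:55 slot — that's 1.

1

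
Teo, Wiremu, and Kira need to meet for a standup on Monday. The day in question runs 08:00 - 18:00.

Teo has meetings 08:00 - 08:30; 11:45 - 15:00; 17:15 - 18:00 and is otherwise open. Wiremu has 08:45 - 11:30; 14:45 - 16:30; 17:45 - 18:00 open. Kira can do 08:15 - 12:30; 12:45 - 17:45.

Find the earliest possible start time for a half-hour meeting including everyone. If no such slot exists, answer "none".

Teo free: 08:30-11:45, 15:00-17:15 (invert busy blocks within the working day).
Wiremu free: 08:45-11:30, 14:45-16:30, 17:45-18:00.
Kira free: 08:15-12:30, 12:45-17:45.
Teo ∩ Wiremu: 08:45-11:30, 15:00-16:30.
Teo ∩ Wiremu ∩ Kira: 08:45-11:30, 15:00-16:30.
So the common availability across everyone is 08:45-11:30, 15:00-16:30.
The first common window of at least 30 minutes is 08:45-11:30, so the earliest start is 08:45.

08:45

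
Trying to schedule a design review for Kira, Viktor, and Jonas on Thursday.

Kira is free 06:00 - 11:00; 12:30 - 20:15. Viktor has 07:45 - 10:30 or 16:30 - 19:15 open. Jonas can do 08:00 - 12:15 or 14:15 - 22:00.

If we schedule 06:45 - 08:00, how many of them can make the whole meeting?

1

Kira can make the full 06:45-08:00 slot — that's 1.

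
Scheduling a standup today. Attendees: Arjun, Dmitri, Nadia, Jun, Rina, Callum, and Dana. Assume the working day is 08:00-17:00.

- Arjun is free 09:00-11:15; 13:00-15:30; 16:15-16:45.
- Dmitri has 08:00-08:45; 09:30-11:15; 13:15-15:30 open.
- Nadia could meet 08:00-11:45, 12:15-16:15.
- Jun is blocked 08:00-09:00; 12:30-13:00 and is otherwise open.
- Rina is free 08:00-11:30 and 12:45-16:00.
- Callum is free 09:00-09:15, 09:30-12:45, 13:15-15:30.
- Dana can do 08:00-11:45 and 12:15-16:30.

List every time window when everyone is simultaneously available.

09:30-11:15, 13:15-15:30

Arjun free: 09:00-11:15, 13:00-15:30, 16:15-16:45.
Dmitri free: 08:00-08:45, 09:30-11:15, 13:15-15:30.
Nadia free: 08:00-11:45, 12:15-16:15.
Jun free: 09:00-12:30, 13:00-17:00 (invert busy blocks within the working day).
Rina free: 08:00-11:30, 12:45-16:00.
Callum free: 09:00-09:15, 09:30-12:45, 13:15-15:30.
Dana free: 08:00-11:45, 12:15-16:30.
Arjun ∩ Dmitri: 09:30-11:15, 13:15-15:30.
Arjun ∩ Dmitri ∩ Nadia: 09:30-11:15, 13:15-15:30.
Arjun ∩ Dmitri ∩ Nadia ∩ Jun: 09:30-11:15, 13:15-15:30.
Arjun ∩ Dmitri ∩ Nadia ∩ Jun ∩ Rina: 09:30-11:15, 13:15-15:30.
Arjun ∩ Dmitri ∩ Nadia ∩ Jun ∩ Rina ∩ Callum: 09:30-11:15, 13:15-15:30.
Arjun ∩ Dmitri ∩ Nadia ∩ Jun ∩ Rina ∩ Callum ∩ Dana: 09:30-11:15, 13:15-15:30.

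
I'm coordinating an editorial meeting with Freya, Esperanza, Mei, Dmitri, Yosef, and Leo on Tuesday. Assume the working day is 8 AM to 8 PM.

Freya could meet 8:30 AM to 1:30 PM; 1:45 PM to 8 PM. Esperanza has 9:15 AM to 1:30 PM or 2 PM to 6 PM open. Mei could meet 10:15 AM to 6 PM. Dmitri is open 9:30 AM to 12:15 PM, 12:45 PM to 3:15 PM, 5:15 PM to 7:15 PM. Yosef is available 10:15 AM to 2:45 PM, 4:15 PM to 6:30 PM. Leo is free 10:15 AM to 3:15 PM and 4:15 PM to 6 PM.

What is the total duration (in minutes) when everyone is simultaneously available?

Freya ∩ Esperanza: 09:15-13:30, 14:00-18:00.
Freya ∩ Esperanza ∩ Mei: 10:15-13:30, 14:00-18:00.
Freya ∩ Esperanza ∩ Mei ∩ Dmitri: 10:15-12:15, 12:45-13:30, 14:00-15:15, 17:15-18:00.
Freya ∩ Esperanza ∩ Mei ∩ Dmitri ∩ Yosef: 10:15-12:15, 12:45-13:30, 14:00-14:45, 17:15-18:00.
Freya ∩ Esperanza ∩ Mei ∩ Dmitri ∩ Yosef ∩ Leo: 10:15-12:15, 12:45-13:30, 14:00-14:45, 17:15-18:00.
Summing the common windows: 120 + 45 + 45 + 45 = 255 minutes.

255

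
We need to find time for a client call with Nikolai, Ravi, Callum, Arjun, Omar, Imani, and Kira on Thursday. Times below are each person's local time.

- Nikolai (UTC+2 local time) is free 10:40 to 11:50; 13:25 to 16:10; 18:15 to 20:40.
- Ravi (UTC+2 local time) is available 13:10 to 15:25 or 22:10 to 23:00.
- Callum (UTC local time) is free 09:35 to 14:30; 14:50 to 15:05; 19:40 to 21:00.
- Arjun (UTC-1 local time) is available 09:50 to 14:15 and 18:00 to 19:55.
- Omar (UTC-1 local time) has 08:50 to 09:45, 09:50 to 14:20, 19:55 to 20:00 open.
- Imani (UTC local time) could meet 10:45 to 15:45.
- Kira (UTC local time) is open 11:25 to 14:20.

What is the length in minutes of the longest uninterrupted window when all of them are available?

120

Nikolai in UTC: 08:40-09:50, 11:25-14:10, 16:15-18:40 (subtract 2h to convert from UTC+2).
Ravi in UTC: 11:10-13:25, 20:10-21:00 (subtract 2h to convert from UTC+2).
Callum in UTC: 09:35-14:30, 14:50-15:05, 19:40-21:00.
Arjun in UTC: 10:50-15:15, 19:00-20:55 (add 1h to convert from UTC-1).
Omar in UTC: 09:50-10:45, 10:50-15:20, 20:55-21:00 (add 1h to convert from UTC-1).
Imani in UTC: 10:45-15:45.
Kira in UTC: 11:25-14:20.
Nikolai ∩ Ravi: 11:25-13:25.
Nikolai ∩ Ravi ∩ Callum: 11:25-13:25.
Nikolai ∩ Ravi ∩ Callum ∩ Arjun: 11:25-13:25.
Nikolai ∩ Ravi ∩ Callum ∩ Arjun ∩ Omar: 11:25-13:25.
Nikolai ∩ Ravi ∩ Callum ∩ Arjun ∩ Omar ∩ Imani: 11:25-13:25.
Nikolai ∩ Ravi ∩ Callum ∩ Arjun ∩ Omar ∩ Imani ∩ Kira: 11:25-13:25.
The longest is 11:25-13:25 at 120 minutes.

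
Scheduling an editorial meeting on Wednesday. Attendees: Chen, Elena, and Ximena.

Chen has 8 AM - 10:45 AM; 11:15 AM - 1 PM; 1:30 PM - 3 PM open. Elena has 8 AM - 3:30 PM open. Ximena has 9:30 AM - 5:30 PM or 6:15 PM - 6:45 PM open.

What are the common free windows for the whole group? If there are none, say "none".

09:30-10:45, 11:15-13:00, 13:30-15:00

Chen ∩ Elena: 08:00-10:45, 11:15-13:00, 13:30-15:00.
Chen ∩ Elena ∩ Ximena: 09:30-10:45, 11:15-13:00, 13:30-15:00.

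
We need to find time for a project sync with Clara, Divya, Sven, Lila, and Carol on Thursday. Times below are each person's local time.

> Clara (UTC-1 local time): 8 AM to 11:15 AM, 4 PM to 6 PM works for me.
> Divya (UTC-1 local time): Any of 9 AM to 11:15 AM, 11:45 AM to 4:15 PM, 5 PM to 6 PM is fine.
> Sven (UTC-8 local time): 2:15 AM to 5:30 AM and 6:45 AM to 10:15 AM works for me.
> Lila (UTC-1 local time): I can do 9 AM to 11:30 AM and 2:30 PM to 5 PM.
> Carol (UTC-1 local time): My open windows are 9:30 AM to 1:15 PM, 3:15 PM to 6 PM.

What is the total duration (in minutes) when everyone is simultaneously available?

120

Clara in UTC: 09:00-12:15, 17:00-19:00 (add 1h to convert from UTC-1).
Divya in UTC: 10:00-12:15, 12:45-17:15, 18:00-19:00 (add 1h to convert from UTC-1).
Sven in UTC: 10:15-13:30, 14:45-18:15 (add 8h to convert from UTC-8).
Lila in UTC: 10:00-12:30, 15:30-18:00 (add 1h to convert from UTC-1).
Carol in UTC: 10:30-14:15, 16:15-19:00 (add 1h to convert from UTC-1).
Clara ∩ Divya: 10:00-12:15, 17:00-17:15, 18:00-19:00.
Clara ∩ Divya ∩ Sven: 10:15-12:15, 17:00-17:15, 18:00-18:15.
Clara ∩ Divya ∩ Sven ∩ Lila: 10:15-12:15, 17:00-17:15.
Clara ∩ Divya ∩ Sven ∩ Lila ∩ Carol: 10:30-12:15, 17:00-17:15.
Those are the intersection windows.
Summing the common windows: 105 + 15 = 120 minutes.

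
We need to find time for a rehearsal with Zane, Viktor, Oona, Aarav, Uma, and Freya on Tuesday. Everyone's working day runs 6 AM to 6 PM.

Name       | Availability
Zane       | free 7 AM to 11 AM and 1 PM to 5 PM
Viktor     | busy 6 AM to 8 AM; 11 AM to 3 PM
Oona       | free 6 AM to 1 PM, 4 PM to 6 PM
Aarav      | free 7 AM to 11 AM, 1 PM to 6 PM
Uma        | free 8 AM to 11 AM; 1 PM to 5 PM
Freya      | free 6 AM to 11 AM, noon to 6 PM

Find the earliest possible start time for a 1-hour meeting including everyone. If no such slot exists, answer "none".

08:00

Zane free: 07:00-11:00, 13:00-17:00.
Viktor free: 08:00-11:00, 15:00-18:00 (invert busy blocks within the working day).
Oona free: 06:00-13:00, 16:00-18:00.
Aarav free: 07:00-11:00, 13:00-18:00.
Uma free: 08:00-11:00, 13:00-17:00.
Freya free: 06:00-11:00, 12:00-18:00.
Zane ∩ Viktor: 08:00-11:00, 15:00-17:00.
Zane ∩ Viktor ∩ Oona: 08:00-11:00, 16:00-17:00.
Zane ∩ Viktor ∩ Oona ∩ Aarav: 08:00-11:00, 16:00-17:00.
Zane ∩ Viktor ∩ Oona ∩ Aarav ∩ Uma: 08:00-11:00, 16:00-17:00.
Zane ∩ Viktor ∩ Oona ∩ Aarav ∩ Uma ∩ Freya: 08:00-11:00, 16:00-17:00.
Those are the intersection windows.
The first common window of at least 60 minutes is 08:00-11:00, so the earliest start is 08:00.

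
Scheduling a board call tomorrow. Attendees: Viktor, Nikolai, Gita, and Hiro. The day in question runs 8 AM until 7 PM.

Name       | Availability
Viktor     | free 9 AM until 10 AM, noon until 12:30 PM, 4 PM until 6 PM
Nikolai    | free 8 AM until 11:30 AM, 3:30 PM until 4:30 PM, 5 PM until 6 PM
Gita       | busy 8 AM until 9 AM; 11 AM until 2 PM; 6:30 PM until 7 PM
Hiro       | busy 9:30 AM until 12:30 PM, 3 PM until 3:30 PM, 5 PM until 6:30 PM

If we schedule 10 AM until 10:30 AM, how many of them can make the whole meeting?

Viktor free: 09:00-10:00, 12:00-12:30, 16:00-18:00.
Nikolai free: 08:00-11:30, 15:30-16:30, 17:00-18:00.
Gita free: 09:00-11:00, 14:00-18:30 (invert busy blocks within the working day).
Hiro free: 08:00-09:30, 12:30-15:00, 15:30-17:00, 18:30-19:00 (invert busy blocks within the working day).
Nikolai and Gita can make the full 10:00-10:30 slot — that's 2.

2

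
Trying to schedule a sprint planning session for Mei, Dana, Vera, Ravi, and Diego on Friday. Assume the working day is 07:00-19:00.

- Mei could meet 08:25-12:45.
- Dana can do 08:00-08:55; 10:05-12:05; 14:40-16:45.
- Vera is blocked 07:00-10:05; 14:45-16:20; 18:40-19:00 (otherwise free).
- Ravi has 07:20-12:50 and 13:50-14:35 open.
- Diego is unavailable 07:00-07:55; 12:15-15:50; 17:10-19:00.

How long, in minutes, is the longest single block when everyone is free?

Mei free: 08:25-12:45.
Dana free: 08:00-08:55, 10:05-12:05, 14:40-16:45.
Vera free: 10:05-14:45, 16:20-18:40 (invert busy blocks within the working day).
Ravi free: 07:20-12:50, 13:50-14:35.
Diego free: 07:55-12:15, 15:50-17:10 (invert busy blocks within the working day).
Mei ∩ Dana: 08:25-08:55, 10:05-12:05.
Mei ∩ Dana ∩ Vera: 10:05-12:05.
Mei ∩ Dana ∩ Vera ∩ Ravi: 10:05-12:05.
Mei ∩ Dana ∩ Vera ∩ Ravi ∩ Diego: 10:05-12:05.
Those are the intersection windows.
The longest is 10:05-12:05 at 120 minutes.

120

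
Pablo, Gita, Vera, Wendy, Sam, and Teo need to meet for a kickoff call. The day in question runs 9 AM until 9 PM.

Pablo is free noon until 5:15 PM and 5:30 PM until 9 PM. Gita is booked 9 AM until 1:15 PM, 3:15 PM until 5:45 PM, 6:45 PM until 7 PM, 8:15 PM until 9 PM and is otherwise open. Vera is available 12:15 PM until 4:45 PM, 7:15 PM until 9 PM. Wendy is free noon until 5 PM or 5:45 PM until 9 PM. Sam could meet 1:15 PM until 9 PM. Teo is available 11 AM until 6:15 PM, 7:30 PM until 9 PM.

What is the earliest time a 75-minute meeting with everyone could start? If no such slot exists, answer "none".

Pablo free: 12:00-17:15, 17:30-21:00.
Gita free: 13:15-15:15, 17:45-18:45, 19:00-20:15 (invert busy blocks within the working day).
Vera free: 12:15-16:45, 19:15-21:00.
Wendy free: 12:00-17:00, 17:45-21:00.
Sam free: 13:15-21:00.
Teo free: 11:00-18:15, 19:30-21:00.
Pablo ∩ Gita: 13:15-15:15, 17:45-18:45, 19:00-20:15.
Pablo ∩ Gita ∩ Vera: 13:15-15:15, 19:15-20:15.
Pablo ∩ Gita ∩ Vera ∩ Wendy: 13:15-15:15, 19:15-20:15.
Pablo ∩ Gita ∩ Vera ∩ Wendy ∩ Sam: 13:15-15:15, 19:15-20:15.
Pablo ∩ Gita ∩ Vera ∩ Wendy ∩ Sam ∩ Teo: 13:15-15:15, 19:30-20:15.
The first common window of at least 75 minutes is 13:15-15:15, so the earliest start is 13:15.

13:15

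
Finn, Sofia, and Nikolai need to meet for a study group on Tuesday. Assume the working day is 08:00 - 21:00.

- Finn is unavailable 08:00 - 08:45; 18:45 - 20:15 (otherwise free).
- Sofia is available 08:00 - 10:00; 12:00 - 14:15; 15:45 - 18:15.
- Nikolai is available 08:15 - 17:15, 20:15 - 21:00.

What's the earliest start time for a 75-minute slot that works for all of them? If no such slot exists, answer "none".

Finn free: 08:45-18:45, 20:15-21:00 (invert busy blocks within the working day).
Sofia free: 08:00-10:00, 12:00-14:15, 15:45-18:15.
Nikolai free: 08:15-17:15, 20:15-21:00.
Finn ∩ Sofia: 08:45-10:00, 12:00-14:15, 15:45-18:15.
Finn ∩ Sofia ∩ Nikolai: 08:45-10:00, 12:00-14:15, 15:45-17:15.
So the common availability across everyone is 08:45-10:00, 12:00-14:15, 15:45-17:15.
The first common window of at least 75 minutes is 08:45-10:00, so the earliest start is 08:45.

08:45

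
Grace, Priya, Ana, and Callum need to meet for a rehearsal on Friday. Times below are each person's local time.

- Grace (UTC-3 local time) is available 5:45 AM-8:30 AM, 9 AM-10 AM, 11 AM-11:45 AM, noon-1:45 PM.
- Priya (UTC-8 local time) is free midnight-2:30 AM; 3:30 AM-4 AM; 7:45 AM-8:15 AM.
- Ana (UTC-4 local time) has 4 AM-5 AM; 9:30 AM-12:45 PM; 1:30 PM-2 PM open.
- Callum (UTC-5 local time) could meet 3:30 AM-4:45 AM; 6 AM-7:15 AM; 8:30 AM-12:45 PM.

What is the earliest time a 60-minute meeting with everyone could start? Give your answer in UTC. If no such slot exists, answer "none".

Grace in UTC: 08:45-11:30, 12:00-13:00, 14:00-14:45, 15:00-16:45 (add 3h to convert from UTC-3).
Priya in UTC: 08:00-10:30, 11:30-12:00, 15:45-16:15 (add 8h to convert from UTC-8).
Ana in UTC: 08:00-09:00, 13:30-16:45, 17:30-18:00 (add 4h to convert from UTC-4).
Callum in UTC: 08:30-09:45, 11:00-12:15, 13:30-17:45 (add 5h to convert from UTC-5).
Grace ∩ Priya: 08:45-10:30, 15:45-16:15.
Grace ∩ Priya ∩ Ana: 08:45-09:00, 15:45-16:15.
Grace ∩ Priya ∩ Ana ∩ Callum: 08:45-09:00, 15:45-16:15.
Those are the intersection windows.
No common window is at least 60 minutes long.

none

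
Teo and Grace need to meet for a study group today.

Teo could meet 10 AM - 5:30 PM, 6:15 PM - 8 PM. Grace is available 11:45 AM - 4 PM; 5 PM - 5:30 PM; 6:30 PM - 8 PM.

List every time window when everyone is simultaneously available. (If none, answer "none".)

11:45-16:00, 17:00-17:30, 18:30-20:00

Teo ∩ Grace: 11:45-16:00, 17:00-17:30, 18:30-20:00.
Those are the intersection windows.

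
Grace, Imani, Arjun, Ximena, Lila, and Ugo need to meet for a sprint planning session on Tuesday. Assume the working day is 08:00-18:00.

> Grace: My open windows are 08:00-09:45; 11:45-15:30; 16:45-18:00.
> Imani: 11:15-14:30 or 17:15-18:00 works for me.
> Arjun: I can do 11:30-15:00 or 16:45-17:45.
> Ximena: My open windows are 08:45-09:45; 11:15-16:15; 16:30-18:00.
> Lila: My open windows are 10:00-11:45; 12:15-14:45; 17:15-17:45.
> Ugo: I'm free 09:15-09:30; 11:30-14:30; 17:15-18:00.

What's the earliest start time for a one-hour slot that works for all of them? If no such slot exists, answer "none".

12:15

Grace ∩ Imani: 11:45-14:30, 17:15-18:00.
Grace ∩ Imani ∩ Arjun: 11:45-14:30, 17:15-17:45.
Grace ∩ Imani ∩ Arjun ∩ Ximena: 11:45-14:30, 17:15-17:45.
Grace ∩ Imani ∩ Arjun ∩ Ximena ∩ Lila: 12:15-14:30, 17:15-17:45.
Grace ∩ Imani ∩ Arjun ∩ Ximena ∩ Lila ∩ Ugo: 12:15-14:30, 17:15-17:45.
The first common window of at least 60 minutes is 12:15-14:30, so the earliest start is 12:15.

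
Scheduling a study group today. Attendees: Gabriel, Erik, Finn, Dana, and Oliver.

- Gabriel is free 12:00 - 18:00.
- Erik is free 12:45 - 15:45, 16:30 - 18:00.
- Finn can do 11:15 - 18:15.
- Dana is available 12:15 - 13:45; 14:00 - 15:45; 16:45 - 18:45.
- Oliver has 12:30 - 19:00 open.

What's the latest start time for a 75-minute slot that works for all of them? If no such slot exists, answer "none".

16:45

Gabriel ∩ Erik: 12:45-15:45, 16:30-18:00.
Gabriel ∩ Erik ∩ Finn: 12:45-15:45, 16:30-18:00.
Gabriel ∩ Erik ∩ Finn ∩ Dana: 12:45-13:45, 14:00-15:45, 16:45-18:00.
Gabriel ∩ Erik ∩ Finn ∩ Dana ∩ Oliver: 12:45-13:45, 14:00-15:45, 16:45-18:00.
The last common window of at least 75 minutes is 16:45-18:00; a 75-minute meeting can start as late as 16:45 and still end by 18:00.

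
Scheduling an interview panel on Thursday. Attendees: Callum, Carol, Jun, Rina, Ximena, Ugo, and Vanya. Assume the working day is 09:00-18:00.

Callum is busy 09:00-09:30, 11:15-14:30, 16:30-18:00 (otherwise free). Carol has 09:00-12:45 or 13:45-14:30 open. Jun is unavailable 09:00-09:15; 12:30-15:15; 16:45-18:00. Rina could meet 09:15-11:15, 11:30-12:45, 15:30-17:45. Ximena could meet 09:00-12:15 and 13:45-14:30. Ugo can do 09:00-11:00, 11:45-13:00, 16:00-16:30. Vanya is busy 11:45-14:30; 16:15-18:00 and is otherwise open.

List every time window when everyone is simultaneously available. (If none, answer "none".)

09:30-11:00

Callum free: 09:30-11:15, 14:30-16:30 (invert busy blocks within the working day).
Carol free: 09:00-12:45, 13:45-14:30.
Jun free: 09:15-12:30, 15:15-16:45 (invert busy blocks within the working day).
Rina free: 09:15-11:15, 11:30-12:45, 15:30-17:45.
Ximena free: 09:00-12:15, 13:45-14:30.
Ugo free: 09:00-11:00, 11:45-13:00, 16:00-16:30.
Vanya free: 09:00-11:45, 14:30-16:15 (invert busy blocks within the working day).
Callum ∩ Carol: 09:30-11:15.
Callum ∩ Carol ∩ Jun: 09:30-11:15.
Callum ∩ Carol ∩ Jun ∩ Rina: 09:30-11:15.
Callum ∩ Carol ∩ Jun ∩ Rina ∩ Ximena: 09:30-11:15.
Callum ∩ Carol ∩ Jun ∩ Rina ∩ Ximena ∩ Ugo: 09:30-11:00.
Callum ∩ Carol ∩ Jun ∩ Rina ∩ Ximena ∩ Ugo ∩ Vanya: 09:30-11:00.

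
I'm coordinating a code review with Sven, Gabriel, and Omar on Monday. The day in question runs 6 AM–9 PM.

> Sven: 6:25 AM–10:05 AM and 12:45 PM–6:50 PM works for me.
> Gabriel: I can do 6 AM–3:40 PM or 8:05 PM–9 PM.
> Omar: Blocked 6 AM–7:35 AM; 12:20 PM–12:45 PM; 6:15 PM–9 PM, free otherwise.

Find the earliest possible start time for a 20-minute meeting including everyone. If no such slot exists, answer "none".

Sven free: 06:25-10:05, 12:45-18:50.
Gabriel free: 06:00-15:40, 20:05-21:00.
Omar free: 07:35-12:20, 12:45-18:15 (invert busy blocks within the working day).
Sven ∩ Gabriel: 06:25-10:05, 12:45-15:40.
Sven ∩ Gabriel ∩ Omar: 07:35-10:05, 12:45-15:40.
Those are the intersection windows.
The first common window of at least 20 minutes is 07:35-10:05, so the earliest start is 07:35.

07:35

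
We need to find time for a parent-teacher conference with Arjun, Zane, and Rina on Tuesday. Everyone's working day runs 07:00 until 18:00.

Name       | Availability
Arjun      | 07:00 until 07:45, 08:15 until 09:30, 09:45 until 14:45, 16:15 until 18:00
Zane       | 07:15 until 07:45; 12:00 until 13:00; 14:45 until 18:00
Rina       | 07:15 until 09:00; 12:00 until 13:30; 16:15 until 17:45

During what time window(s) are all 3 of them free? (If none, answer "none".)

Arjun ∩ Zane: 07:15-07:45, 12:00-13:00, 16:15-18:00.
Arjun ∩ Zane ∩ Rina: 07:15-07:45, 12:00-13:00, 16:15-17:45.
So the common availability across everyone is 07:15-07:45, 12:00-13:00, 16:15-17:45.

07:15-07:45, 12:00-13:00, 16:15-17:45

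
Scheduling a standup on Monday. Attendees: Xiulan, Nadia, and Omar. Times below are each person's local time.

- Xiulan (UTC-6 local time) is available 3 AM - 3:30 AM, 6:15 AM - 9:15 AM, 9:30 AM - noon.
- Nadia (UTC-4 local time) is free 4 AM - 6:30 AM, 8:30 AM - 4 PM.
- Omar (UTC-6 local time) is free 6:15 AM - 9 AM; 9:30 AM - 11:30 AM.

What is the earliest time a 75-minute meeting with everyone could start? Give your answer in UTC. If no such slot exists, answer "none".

12:30

Xiulan in UTC: 09:00-09:30, 12:15-15:15, 15:30-18:00 (add 6h to convert from UTC-6).
Nadia in UTC: 08:00-10:30, 12:30-20:00 (add 4h to convert from UTC-4).
Omar in UTC: 12:15-15:00, 15:30-17:30 (add 6h to convert from UTC-6).
Xiulan ∩ Nadia: 09:00-09:30, 12:30-15:15, 15:30-18:00.
Xiulan ∩ Nadia ∩ Omar: 12:30-15:00, 15:30-17:30.
Those are the intersection windows.
The first common window of at least 75 minutes is 12:30-15:00, so the earliest start is 12:30.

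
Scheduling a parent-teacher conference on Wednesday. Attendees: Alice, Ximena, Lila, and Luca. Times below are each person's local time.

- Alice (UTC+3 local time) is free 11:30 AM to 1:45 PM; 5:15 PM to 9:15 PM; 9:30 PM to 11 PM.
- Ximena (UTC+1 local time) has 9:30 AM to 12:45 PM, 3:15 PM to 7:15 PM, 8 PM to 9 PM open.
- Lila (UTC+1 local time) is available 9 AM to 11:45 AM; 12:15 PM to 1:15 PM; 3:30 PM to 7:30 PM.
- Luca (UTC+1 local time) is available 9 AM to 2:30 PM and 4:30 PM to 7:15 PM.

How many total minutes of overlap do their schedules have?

300

Alice in UTC: 08:30-10:45, 14:15-18:15, 18:30-20:00 (subtract 3h to convert from UTC+3).
Ximena in UTC: 08:30-11:45, 14:15-18:15, 19:00-20:00 (subtract 1h to convert from UTC+1).
Lila in UTC: 08:00-10:45, 11:15-12:15, 14:30-18:30 (subtract 1h to convert from UTC+1).
Luca in UTC: 08:00-13:30, 15:30-18:15 (subtract 1h to convert from UTC+1).
Alice ∩ Ximena: 08:30-10:45, 14:15-18:15, 19:00-20:00.
Alice ∩ Ximena ∩ Lila: 08:30-10:45, 14:30-18:15.
Alice ∩ Ximena ∩ Lila ∩ Luca: 08:30-10:45, 15:30-18:15.
Summing the common windows: 135 + 165 = 300 minutes.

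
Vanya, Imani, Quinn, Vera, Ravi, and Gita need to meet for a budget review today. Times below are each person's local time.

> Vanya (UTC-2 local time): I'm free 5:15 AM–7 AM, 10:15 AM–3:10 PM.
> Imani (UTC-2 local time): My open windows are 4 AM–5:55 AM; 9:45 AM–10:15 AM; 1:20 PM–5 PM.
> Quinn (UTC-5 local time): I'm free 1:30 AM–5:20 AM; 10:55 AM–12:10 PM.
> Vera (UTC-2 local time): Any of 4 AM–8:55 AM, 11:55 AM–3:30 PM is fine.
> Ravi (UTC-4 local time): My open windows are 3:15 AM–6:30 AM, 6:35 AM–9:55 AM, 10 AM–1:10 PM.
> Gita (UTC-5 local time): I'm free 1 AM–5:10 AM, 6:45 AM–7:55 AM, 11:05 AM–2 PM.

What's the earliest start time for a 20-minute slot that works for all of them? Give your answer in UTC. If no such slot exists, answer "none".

Vanya in UTC: 07:15-09:00, 12:15-17:10 (add 2h to convert from UTC-2).
Imani in UTC: 06:00-07:55, 11:45-12:15, 15:20-19:00 (add 2h to convert from UTC-2).
Quinn in UTC: 06:30-10:20, 15:55-17:10 (add 5h to convert from UTC-5).
Vera in UTC: 06:00-10:55, 13:55-17:30 (add 2h to convert from UTC-2).
Ravi in UTC: 07:15-10:30, 10:35-13:55, 14:00-17:10 (add 4h to convert from UTC-4).
Gita in UTC: 06:00-10:10, 11:45-12:55, 16:05-19:00 (add 5h to convert from UTC-5).
Vanya ∩ Imani: 07:15-07:55, 15:20-17:10.
Vanya ∩ Imani ∩ Quinn: 07:15-07:55, 15:55-17:10.
Vanya ∩ Imani ∩ Quinn ∩ Vera: 07:15-07:55, 15:55-17:10.
Vanya ∩ Imani ∩ Quinn ∩ Vera ∩ Ravi: 07:15-07:55, 15:55-17:10.
Vanya ∩ Imani ∩ Quinn ∩ Vera ∩ Ravi ∩ Gita: 07:15-07:55, 16:05-17:10.
The first common window of at least 20 minutes is 07:15-07:55, so the earliest start is 07:15.

07:15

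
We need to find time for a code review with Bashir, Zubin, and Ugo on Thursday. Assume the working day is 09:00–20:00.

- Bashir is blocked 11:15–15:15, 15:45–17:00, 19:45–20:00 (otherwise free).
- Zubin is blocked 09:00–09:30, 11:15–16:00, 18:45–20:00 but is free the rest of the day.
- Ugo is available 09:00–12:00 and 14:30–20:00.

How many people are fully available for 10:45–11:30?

Bashir free: 09:00-11:15, 15:15-15:45, 17:00-19:45 (invert busy blocks within the working day).
Zubin free: 09:30-11:15, 16:00-18:45 (invert busy blocks within the working day).
Ugo free: 09:00-12:00, 14:30-20:00.
Ugo can make the full 10:45-11:30 slot — that's 1.

1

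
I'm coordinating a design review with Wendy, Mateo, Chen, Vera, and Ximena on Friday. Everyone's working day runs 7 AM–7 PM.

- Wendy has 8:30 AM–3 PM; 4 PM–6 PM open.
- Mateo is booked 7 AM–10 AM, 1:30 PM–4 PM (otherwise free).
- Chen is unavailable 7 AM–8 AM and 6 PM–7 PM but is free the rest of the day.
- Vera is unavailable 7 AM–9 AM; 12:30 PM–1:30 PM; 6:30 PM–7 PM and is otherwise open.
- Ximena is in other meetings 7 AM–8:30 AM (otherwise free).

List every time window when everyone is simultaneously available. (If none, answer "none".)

10:00-12:30, 16:00-18:00

Wendy free: 08:30-15:00, 16:00-18:00.
Mateo free: 10:00-13:30, 16:00-19:00 (invert busy blocks within the working day).
Chen free: 08:00-18:00 (invert busy blocks within the working day).
Vera free: 09:00-12:30, 13:30-18:30 (invert busy blocks within the working day).
Ximena free: 08:30-19:00 (invert busy blocks within the working day).
Wendy ∩ Mateo: 10:00-13:30, 16:00-18:00.
Wendy ∩ Mateo ∩ Chen: 10:00-13:30, 16:00-18:00.
Wendy ∩ Mateo ∩ Chen ∩ Vera: 10:00-12:30, 16:00-18:00.
Wendy ∩ Mateo ∩ Chen ∩ Vera ∩ Ximena: 10:00-12:30, 16:00-18:00.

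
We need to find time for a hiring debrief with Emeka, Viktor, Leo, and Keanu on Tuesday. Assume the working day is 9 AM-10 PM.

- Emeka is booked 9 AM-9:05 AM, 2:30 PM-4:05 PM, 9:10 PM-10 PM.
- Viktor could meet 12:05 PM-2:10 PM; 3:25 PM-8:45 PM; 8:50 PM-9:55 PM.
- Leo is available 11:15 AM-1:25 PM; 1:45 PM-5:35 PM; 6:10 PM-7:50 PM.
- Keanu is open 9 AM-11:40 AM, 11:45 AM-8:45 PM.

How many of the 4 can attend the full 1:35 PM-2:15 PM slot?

2

Emeka free: 09:05-14:30, 16:05-21:10 (invert busy blocks within the working day).
Viktor free: 12:05-14:10, 15:25-20:45, 20:50-21:55.
Leo free: 11:15-13:25, 13:45-17:35, 18:10-19:50.
Keanu free: 09:00-11:40, 11:45-20:45.
Emeka and Keanu can make the full 13:35-14:15 slot — that's 2.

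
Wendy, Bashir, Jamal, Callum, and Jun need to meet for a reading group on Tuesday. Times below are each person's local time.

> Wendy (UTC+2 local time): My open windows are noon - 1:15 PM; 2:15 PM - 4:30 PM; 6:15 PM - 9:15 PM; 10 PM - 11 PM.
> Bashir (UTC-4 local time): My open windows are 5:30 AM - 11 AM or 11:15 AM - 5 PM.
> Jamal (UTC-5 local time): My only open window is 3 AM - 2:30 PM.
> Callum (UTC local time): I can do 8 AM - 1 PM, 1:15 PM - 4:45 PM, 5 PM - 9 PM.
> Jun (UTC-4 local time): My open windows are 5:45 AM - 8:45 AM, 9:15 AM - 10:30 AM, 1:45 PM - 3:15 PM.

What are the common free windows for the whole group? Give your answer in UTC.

10:00-11:15, 12:15-12:45, 13:15-14:30, 17:45-19:15

Wendy in UTC: 10:00-11:15, 12:15-14:30, 16:15-19:15, 20:00-21:00 (subtract 2h to convert from UTC+2).
Bashir in UTC: 09:30-15:00, 15:15-21:00 (add 4h to convert from UTC-4).
Jamal in UTC: 08:00-19:30 (add 5h to convert from UTC-5).
Callum in UTC: 08:00-13:00, 13:15-16:45, 17:00-21:00.
Jun in UTC: 09:45-12:45, 13:15-14:30, 17:45-19:15 (add 4h to convert from UTC-4).
Wendy ∩ Bashir: 10:00-11:15, 12:15-14:30, 16:15-19:15, 20:00-21:00.
Wendy ∩ Bashir ∩ Jamal: 10:00-11:15, 12:15-14:30, 16:15-19:15.
Wendy ∩ Bashir ∩ Jamal ∩ Callum: 10:00-11:15, 12:15-13:00, 13:15-14:30, 16:15-16:45, 17:00-19:15.
Wendy ∩ Bashir ∩ Jamal ∩ Callum ∩ Jun: 10:00-11:15, 12:15-12:45, 13:15-14:30, 17:45-19:15.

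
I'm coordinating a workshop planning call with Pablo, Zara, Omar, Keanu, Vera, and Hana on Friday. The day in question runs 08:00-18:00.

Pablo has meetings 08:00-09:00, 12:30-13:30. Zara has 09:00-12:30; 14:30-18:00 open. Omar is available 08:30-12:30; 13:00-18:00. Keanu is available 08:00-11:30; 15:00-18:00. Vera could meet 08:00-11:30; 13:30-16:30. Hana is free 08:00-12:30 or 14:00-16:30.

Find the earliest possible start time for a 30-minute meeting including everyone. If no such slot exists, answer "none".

09:00

Pablo free: 09:00-12:30, 13:30-18:00 (invert busy blocks within the working day).
Zara free: 09:00-12:30, 14:30-18:00.
Omar free: 08:30-12:30, 13:00-18:00.
Keanu free: 08:00-11:30, 15:00-18:00.
Vera free: 08:00-11:30, 13:30-16:30.
Hana free: 08:00-12:30, 14:00-16:30.
Pablo ∩ Zara: 09:00-12:30, 14:30-18:00.
Pablo ∩ Zara ∩ Omar: 09:00-12:30, 14:30-18:00.
Pablo ∩ Zara ∩ Omar ∩ Keanu: 09:00-11:30, 15:00-18:00.
Pablo ∩ Zara ∩ Omar ∩ Keanu ∩ Vera: 09:00-11:30, 15:00-16:30.
Pablo ∩ Zara ∩ Omar ∩ Keanu ∩ Vera ∩ Hana: 09:00-11:30, 15:00-16:30.
So the common availability across everyone is 09:00-11:30, 15:00-16:30.
The first common window of at least 30 minutes is 09:00-11:30, so the earliest start is 09:00.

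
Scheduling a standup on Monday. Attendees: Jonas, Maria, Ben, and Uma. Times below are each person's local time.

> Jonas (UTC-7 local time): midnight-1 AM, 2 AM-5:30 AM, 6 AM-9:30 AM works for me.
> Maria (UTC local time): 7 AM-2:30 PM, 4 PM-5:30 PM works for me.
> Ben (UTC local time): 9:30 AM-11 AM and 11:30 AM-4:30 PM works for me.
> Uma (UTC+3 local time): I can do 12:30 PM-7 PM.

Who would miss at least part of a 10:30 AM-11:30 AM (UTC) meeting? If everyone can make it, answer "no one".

Ben

Jonas in UTC: 07:00-08:00, 09:00-12:30, 13:00-16:30 (add 7h to convert from UTC-7).
Maria in UTC: 07:00-14:30, 16:00-17:30.
Ben in UTC: 09:30-11:00, 11:30-16:30.
Uma in UTC: 09:30-16:00 (subtract 3h to convert from UTC+3).
Jonas: free for 10:30-11:30. Maria: free for 10:30-11:30. Ben: not fully free for 10:30-11:30. Uma: free for 10:30-11:30.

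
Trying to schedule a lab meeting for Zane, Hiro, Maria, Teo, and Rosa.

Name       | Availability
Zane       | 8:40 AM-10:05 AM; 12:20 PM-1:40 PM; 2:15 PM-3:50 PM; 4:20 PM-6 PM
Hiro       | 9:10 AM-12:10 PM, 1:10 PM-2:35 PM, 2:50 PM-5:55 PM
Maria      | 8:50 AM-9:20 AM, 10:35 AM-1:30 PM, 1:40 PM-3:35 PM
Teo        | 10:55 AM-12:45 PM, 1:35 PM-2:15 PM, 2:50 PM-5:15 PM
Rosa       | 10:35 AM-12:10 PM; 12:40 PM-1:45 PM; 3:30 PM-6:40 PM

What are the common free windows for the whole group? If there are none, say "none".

Zane ∩ Hiro: 09:10-10:05, 13:10-13:40, 14:15-14:35, 14:50-15:50, 16:20-17:55.
Zane ∩ Hiro ∩ Maria: 09:10-09:20, 13:10-13:30, 14:15-14:35, 14:50-15:35.
Zane ∩ Hiro ∩ Maria ∩ Teo: 14:50-15:35.
Zane ∩ Hiro ∩ Maria ∩ Teo ∩ Rosa: 15:30-15:35.

15:30-15:35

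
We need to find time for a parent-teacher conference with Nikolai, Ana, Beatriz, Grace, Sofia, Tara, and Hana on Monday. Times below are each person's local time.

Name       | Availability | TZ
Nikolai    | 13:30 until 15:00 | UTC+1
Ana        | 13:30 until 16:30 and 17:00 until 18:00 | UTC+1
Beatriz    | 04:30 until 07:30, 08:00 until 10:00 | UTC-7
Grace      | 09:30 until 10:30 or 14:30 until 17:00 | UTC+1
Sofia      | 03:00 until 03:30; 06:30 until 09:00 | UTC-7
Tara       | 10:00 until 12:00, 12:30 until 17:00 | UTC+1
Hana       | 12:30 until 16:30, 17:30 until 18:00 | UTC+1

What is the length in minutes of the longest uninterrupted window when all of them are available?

Nikolai in UTC: 12:30-14:00 (subtract 1h to convert from UTC+1).
Ana in UTC: 12:30-15:30, 16:00-17:00 (subtract 1h to convert from UTC+1).
Beatriz in UTC: 11:30-14:30, 15:00-17:00 (add 7h to convert from UTC-7).
Grace in UTC: 08:30-09:30, 13:30-16:00 (subtract 1h to convert from UTC+1).
Sofia in UTC: 10:00-10:30, 13:30-16:00 (add 7h to convert from UTC-7).
Tara in UTC: 09:00-11:00, 11:30-16:00 (subtract 1h to convert from UTC+1).
Hana in UTC: 11:30-15:30, 16:30-17:00 (subtract 1h to convert from UTC+1).
Nikolai ∩ Ana: 12:30-14:00.
Nikolai ∩ Ana ∩ Beatriz: 12:30-14:00.
Nikolai ∩ Ana ∩ Beatriz ∩ Grace: 13:30-14:00.
Nikolai ∩ Ana ∩ Beatriz ∩ Grace ∩ Sofia: 13:30-14:00.
Nikolai ∩ Ana ∩ Beatriz ∩ Grace ∩ Sofia ∩ Tara: 13:30-14:00.
Nikolai ∩ Ana ∩ Beatriz ∩ Grace ∩ Sofia ∩ Tara ∩ Hana: 13:30-14:00.
So the common availability across everyone is 13:30-14:00.
The longest is 13:30-14:00 at 30 minutes.

30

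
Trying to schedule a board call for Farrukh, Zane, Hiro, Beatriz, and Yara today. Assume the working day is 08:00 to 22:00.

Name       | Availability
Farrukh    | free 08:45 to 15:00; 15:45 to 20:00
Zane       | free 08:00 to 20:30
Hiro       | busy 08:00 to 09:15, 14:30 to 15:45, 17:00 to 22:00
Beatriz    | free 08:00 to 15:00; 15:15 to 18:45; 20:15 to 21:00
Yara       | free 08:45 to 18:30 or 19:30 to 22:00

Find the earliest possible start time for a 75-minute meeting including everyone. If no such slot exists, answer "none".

09:15

Farrukh free: 08:45-15:00, 15:45-20:00.
Zane free: 08:00-20:30.
Hiro free: 09:15-14:30, 15:45-17:00 (invert busy blocks within the working day).
Beatriz free: 08:00-15:00, 15:15-18:45, 20:15-21:00.
Yara free: 08:45-18:30, 19:30-22:00.
Farrukh ∩ Zane: 08:45-15:00, 15:45-20:00.
Farrukh ∩ Zane ∩ Hiro: 09:15-14:30, 15:45-17:00.
Farrukh ∩ Zane ∩ Hiro ∩ Beatriz: 09:15-14:30, 15:45-17:00.
Farrukh ∩ Zane ∩ Hiro ∩ Beatriz ∩ Yara: 09:15-14:30, 15:45-17:00.
The first common window of at least 75 minutes is 09:15-14:30, so the earliest start is 09:15.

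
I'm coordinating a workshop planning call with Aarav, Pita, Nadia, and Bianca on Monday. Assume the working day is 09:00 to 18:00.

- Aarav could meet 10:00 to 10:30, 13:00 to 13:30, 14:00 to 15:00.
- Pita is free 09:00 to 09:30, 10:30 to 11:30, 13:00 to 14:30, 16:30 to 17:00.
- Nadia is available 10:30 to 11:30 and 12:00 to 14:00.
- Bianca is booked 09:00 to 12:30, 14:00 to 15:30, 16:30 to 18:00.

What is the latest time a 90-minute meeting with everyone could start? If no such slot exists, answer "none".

Aarav free: 10:00-10:30, 13:00-13:30, 14:00-15:00.
Pita free: 09:00-09:30, 10:30-11:30, 13:00-14:30, 16:30-17:00.
Nadia free: 10:30-11:30, 12:00-14:00.
Bianca free: 12:30-14:00, 15:30-16:30 (invert busy blocks within the working day).
Aarav ∩ Pita: 13:00-13:30, 14:00-14:30.
Aarav ∩ Pita ∩ Nadia: 13:00-13:30.
Aarav ∩ Pita ∩ Nadia ∩ Bianca: 13:00-13:30.
Those are the intersection windows.
No common window is at least 90 minutes long.

none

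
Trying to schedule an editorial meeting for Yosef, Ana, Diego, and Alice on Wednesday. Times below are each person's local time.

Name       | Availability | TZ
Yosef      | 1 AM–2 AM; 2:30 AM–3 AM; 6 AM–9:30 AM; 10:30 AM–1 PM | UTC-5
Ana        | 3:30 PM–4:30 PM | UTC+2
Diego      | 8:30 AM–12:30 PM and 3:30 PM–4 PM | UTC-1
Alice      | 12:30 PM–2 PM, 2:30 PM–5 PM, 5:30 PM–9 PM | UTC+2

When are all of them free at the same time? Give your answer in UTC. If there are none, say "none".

none

Yosef in UTC: 06:00-07:00, 07:30-08:00, 11:00-14:30, 15:30-18:00 (add 5h to convert from UTC-5).
Ana in UTC: 13:30-14:30 (subtract 2h to convert from UTC+2).
Diego in UTC: 09:30-13:30, 16:30-17:00 (add 1h to convert from UTC-1).
Alice in UTC: 10:30-12:00, 12:30-15:00, 15:30-19:00 (subtract 2h to convert from UTC+2).
Yosef ∩ Ana: 13:30-14:30.
Yosef ∩ Ana ∩ Diego: ∅.
Yosef ∩ Ana ∩ Diego ∩ Alice: ∅.
There is no time when everyone is free.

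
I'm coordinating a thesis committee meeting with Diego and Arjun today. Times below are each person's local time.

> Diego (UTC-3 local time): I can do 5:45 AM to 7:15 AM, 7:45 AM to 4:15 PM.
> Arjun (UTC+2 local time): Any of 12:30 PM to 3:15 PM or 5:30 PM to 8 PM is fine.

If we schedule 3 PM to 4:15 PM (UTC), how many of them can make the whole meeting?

1

Diego in UTC: 08:45-10:15, 10:45-19:15 (add 3h to convert from UTC-3).
Arjun in UTC: 10:30-13:15, 15:30-18:00 (subtract 2h to convert from UTC+2).
Diego can make the full 15:00-16:15 slot — that's 1.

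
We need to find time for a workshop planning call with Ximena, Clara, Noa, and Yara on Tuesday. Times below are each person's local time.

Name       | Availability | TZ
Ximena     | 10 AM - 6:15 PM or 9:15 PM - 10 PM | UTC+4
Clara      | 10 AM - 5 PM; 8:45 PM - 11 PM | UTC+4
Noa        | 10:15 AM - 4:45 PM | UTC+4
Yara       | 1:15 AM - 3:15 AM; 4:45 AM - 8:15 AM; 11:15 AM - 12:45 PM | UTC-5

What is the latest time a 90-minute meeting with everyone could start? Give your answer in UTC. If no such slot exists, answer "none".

11:15

Ximena in UTC: 06:00-14:15, 17:15-18:00 (subtract 4h to convert from UTC+4).
Clara in UTC: 06:00-13:00, 16:45-19:00 (subtract 4h to convert from UTC+4).
Noa in UTC: 06:15-12:45 (subtract 4h to convert from UTC+4).
Yara in UTC: 06:15-08:15, 09:45-13:15, 16:15-17:45 (add 5h to convert from UTC-5).
Ximena ∩ Clara: 06:00-13:00, 17:15-18:00.
Ximena ∩ Clara ∩ Noa: 06:15-12:45.
Ximena ∩ Clara ∩ Noa ∩ Yara: 06:15-08:15, 09:45-12:45.
Those are the intersection windows.
The last common window of at least 90 minutes is 09:45-12:45; a 90-minute meeting can start as late as 11:15 and still end by 12:45.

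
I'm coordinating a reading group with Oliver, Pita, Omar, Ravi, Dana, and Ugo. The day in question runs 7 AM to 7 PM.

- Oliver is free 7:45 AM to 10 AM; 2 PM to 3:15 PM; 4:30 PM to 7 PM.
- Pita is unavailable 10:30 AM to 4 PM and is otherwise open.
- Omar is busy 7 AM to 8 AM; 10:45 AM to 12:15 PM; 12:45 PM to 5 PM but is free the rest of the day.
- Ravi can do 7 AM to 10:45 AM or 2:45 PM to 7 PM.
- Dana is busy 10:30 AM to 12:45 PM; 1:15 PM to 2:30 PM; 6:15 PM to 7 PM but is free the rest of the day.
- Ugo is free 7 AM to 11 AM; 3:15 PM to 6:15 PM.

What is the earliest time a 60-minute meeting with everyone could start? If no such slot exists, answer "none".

08:00

Oliver free: 07:45-10:00, 14:00-15:15, 16:30-19:00.
Pita free: 07:00-10:30, 16:00-19:00 (invert busy blocks within the working day).
Omar free: 08:00-10:45, 12:15-12:45, 17:00-19:00 (invert busy blocks within the working day).
Ravi free: 07:00-10:45, 14:45-19:00.
Dana free: 07:00-10:30, 12:45-13:15, 14:30-18:15 (invert busy blocks within the working day).
Ugo free: 07:00-11:00, 15:15-18:15.
Oliver ∩ Pita: 07:45-10:00, 16:30-19:00.
Oliver ∩ Pita ∩ Omar: 08:00-10:00, 17:00-19:00.
Oliver ∩ Pita ∩ Omar ∩ Ravi: 08:00-10:00, 17:00-19:00.
Oliver ∩ Pita ∩ Omar ∩ Ravi ∩ Dana: 08:00-10:00, 17:00-18:15.
Oliver ∩ Pita ∩ Omar ∩ Ravi ∩ Dana ∩ Ugo: 08:00-10:00, 17:00-18:15.
Those are the intersection windows.
The first common window of at least 60 minutes is 08:00-10:00, so the earliest start is 08:00.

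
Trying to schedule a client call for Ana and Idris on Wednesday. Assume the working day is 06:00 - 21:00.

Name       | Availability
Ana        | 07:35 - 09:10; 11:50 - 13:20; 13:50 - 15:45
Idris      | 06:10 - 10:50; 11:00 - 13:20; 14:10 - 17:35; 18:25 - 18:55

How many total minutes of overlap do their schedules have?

280

Ana ∩ Idris: 07:35-09:10, 11:50-13:20, 14:10-15:45.
Those are the intersection windows.
Summing the common windows: 95 + 90 + 95 = 280 minutes.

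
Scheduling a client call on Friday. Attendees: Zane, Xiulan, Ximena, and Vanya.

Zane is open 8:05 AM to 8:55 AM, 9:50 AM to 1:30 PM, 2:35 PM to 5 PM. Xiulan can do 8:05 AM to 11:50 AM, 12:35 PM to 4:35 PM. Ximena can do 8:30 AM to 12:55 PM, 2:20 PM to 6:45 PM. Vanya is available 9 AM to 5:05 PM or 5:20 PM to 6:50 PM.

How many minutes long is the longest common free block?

Zane ∩ Xiulan: 08:05-08:55, 09:50-11:50, 12:35-13:30, 14:35-16:35.
Zane ∩ Xiulan ∩ Ximena: 08:30-08:55, 09:50-11:50, 12:35-12:55, 14:35-16:35.
Zane ∩ Xiulan ∩ Ximena ∩ Vanya: 09:50-11:50, 12:35-12:55, 14:35-16:35.
The longest is 09:50-11:50 at 120 minutes.

120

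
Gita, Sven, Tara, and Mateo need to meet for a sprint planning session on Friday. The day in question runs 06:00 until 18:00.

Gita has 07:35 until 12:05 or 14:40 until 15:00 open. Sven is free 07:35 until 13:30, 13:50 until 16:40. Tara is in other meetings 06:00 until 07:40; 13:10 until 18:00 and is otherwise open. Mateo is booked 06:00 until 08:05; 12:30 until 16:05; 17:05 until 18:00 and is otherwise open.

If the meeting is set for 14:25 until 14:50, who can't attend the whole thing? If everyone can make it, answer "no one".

Gita, Mateo, Tara

Gita free: 07:35-12:05, 14:40-15:00.
Sven free: 07:35-13:30, 13:50-16:40.
Tara free: 07:40-13:10 (invert busy blocks within the working day).
Mateo free: 08:05-12:30, 16:05-17:05 (invert busy blocks within the working day).
Gita: not fully free for 14:25-14:50. Sven: free for 14:25-14:50. Tara: not fully free for 14:25-14:50. Mateo: not fully free for 14:25-14:50.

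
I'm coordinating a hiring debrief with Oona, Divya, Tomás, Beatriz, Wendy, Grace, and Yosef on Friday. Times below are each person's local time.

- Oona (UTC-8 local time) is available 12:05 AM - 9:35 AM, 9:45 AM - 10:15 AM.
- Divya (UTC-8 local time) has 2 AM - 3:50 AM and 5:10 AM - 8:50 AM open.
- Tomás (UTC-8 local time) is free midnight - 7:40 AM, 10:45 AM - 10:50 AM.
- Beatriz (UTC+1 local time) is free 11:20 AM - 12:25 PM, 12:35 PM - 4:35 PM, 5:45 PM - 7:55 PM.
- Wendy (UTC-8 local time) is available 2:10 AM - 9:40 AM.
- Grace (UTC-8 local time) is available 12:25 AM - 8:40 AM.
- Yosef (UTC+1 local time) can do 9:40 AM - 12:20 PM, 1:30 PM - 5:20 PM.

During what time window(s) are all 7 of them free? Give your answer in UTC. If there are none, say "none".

Oona in UTC: 08:05-17:35, 17:45-18:15 (add 8h to convert from UTC-8).
Divya in UTC: 10:00-11:50, 13:10-16:50 (add 8h to convert from UTC-8).
Tomás in UTC: 08:00-15:40, 18:45-18:50 (add 8h to convert from UTC-8).
Beatriz in UTC: 10:20-11:25, 11:35-15:35, 16:45-18:55 (subtract 1h to convert from UTC+1).
Wendy in UTC: 10:10-17:40 (add 8h to convert from UTC-8).
Grace in UTC: 08:25-16:40 (add 8h to convert from UTC-8).
Yosef in UTC: 08:40-11:20, 12:30-16:20 (subtract 1h to convert from UTC+1).
Oona ∩ Divya: 10:00-11:50, 13:10-16:50.
Oona ∩ Divya ∩ Tomás: 10:00-11:50, 13:10-15:40.
Oona ∩ Divya ∩ Tomás ∩ Beatriz: 10:20-11:25, 11:35-11:50, 13:10-15:35.
Oona ∩ Divya ∩ Tomás ∩ Beatriz ∩ Wendy: 10:20-11:25, 11:35-11:50, 13:10-15:35.
Oona ∩ Divya ∩ Tomás ∩ Beatriz ∩ Wendy ∩ Grace: 10:20-11:25, 11:35-11:50, 13:10-15:35.
Oona ∩ Divya ∩ Tomás ∩ Beatriz ∩ Wendy ∩ Grace ∩ Yosef: 10:20-11:20, 13:10-15:35.
Those are the intersection windows.

10:20-11:20, 13:10-15:35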